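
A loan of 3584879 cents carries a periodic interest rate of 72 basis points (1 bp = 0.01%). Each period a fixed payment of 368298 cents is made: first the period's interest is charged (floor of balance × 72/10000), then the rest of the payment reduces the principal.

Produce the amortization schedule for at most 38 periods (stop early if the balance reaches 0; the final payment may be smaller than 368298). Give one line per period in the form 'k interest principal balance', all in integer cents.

1. interest=⌊3584879·72/10000⌋=25811; principal=368298-25811=342487; balance=3584879-342487=3242392
2. interest=⌊3242392·72/10000⌋=23345; principal=368298-23345=344953; balance=3242392-344953=2897439
3. interest=⌊2897439·72/10000⌋=20861; principal=368298-20861=347437; balance=2897439-347437=2550002
4. interest=⌊2550002·72/10000⌋=18360; principal=368298-18360=349938; balance=2550002-349938=2200064
5. interest=⌊2200064·72/10000⌋=15840; principal=368298-15840=352458; balance=2200064-352458=1847606
6. interest=⌊1847606·72/10000⌋=13302; principal=368298-13302=354996; balance=1847606-354996=1492610
7. interest=⌊1492610·72/10000⌋=10746; principal=368298-10746=357552; balance=1492610-357552=1135058
8. interest=⌊1135058·72/10000⌋=8172; principal=368298-8172=360126; balance=1135058-360126=774932
9. interest=⌊774932·72/10000⌋=5579; principal=368298-5579=362719; balance=774932-362719=412213
10. interest=⌊412213·72/10000⌋=2967; principal=368298-2967=365331; balance=412213-365331=46882
11. interest=⌊46882·72/10000⌋=337; principal=min(368298-337,46882)=46882; balance=46882-46882=0

1 25811 342487 3242392
2 23345 344953 2897439
3 20861 347437 2550002
4 18360 349938 2200064
5 15840 352458 1847606
6 13302 354996 1492610
7 10746 357552 1135058
8 8172 360126 774932
9 5579 362719 412213
10 2967 365331 46882
11 337 46882 0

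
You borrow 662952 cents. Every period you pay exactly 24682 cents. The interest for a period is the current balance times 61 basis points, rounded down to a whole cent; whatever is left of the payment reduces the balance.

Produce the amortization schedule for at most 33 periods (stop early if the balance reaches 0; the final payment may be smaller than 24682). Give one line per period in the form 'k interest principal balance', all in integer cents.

1 4044 20638 642314
2 3918 20764 621550
3 3791 20891 600659
4 3664 21018 579641
5 3535 21147 558494
6 3406 21276 537218
7 3277 21405 515813
8 3146 21536 494277
9 3015 21667 472610
10 2882 21800 450810
11 2749 21933 428877
12 2616 22066 406811
13 2481 22201 384610
14 2346 22336 362274
15 2209 22473 339801
16 2072 22610 317191
17 1934 22748 294443
18 1796 22886 271557
19 1656 23026 248531
20 1516 23166 225365
21 1374 23308 202057
22 1232 23450 178607
23 1089 23593 155014
24 945 23737 131277
25 800 23882 107395
26 655 24027 83368
27 508 24174 59194
28 361 24321 34873
29 212 24470 10403
30 63 10403 0

1. interest=⌊662952·61/10000⌋=4044; principal=24682-4044=20638; balance=662952-20638=642314
2. interest=⌊642314·61/10000⌋=3918; principal=24682-3918=20764; balance=642314-20764=621550
3. interest=⌊621550·61/10000⌋=3791; principal=24682-3791=20891; balance=621550-20891=600659
4. interest=⌊600659·61/10000⌋=3664; principal=24682-3664=21018; balance=600659-21018=579641
5. interest=⌊579641·61/10000⌋=3535; principal=24682-3535=21147; balance=579641-21147=558494
6. interest=⌊558494·61/10000⌋=3406; principal=24682-3406=21276; balance=558494-21276=537218
7. interest=⌊537218·61/10000⌋=3277; principal=24682-3277=21405; balance=537218-21405=515813
8. interest=⌊515813·61/10000⌋=3146; principal=24682-3146=21536; balance=515813-21536=494277
9. interest=⌊494277·61/10000⌋=3015; principal=24682-3015=21667; balance=494277-21667=472610
10. interest=⌊472610·61/10000⌋=2882; principal=24682-2882=21800; balance=472610-21800=450810
11. interest=⌊450810·61/10000⌋=2749; principal=24682-2749=21933; balance=450810-21933=428877
12. interest=⌊428877·61/10000⌋=2616; principal=24682-2616=22066; balance=428877-22066=406811
13. interest=⌊406811·61/10000⌋=2481; principal=24682-2481=22201; balance=406811-22201=384610
14. interest=⌊384610·61/10000⌋=2346; principal=24682-2346=22336; balance=384610-22336=362274
15. interest=⌊362274·61/10000⌋=2209; principal=24682-2209=22473; balance=362274-22473=339801
16. interest=⌊339801·61/10000⌋=2072; principal=24682-2072=22610; balance=339801-22610=317191
17. interest=⌊317191·61/10000⌋=1934; principal=24682-1934=22748; balance=317191-22748=294443
18. interest=⌊294443·61/10000⌋=1796; principal=24682-1796=22886; balance=294443-22886=271557
19. interest=⌊271557·61/10000⌋=1656; principal=24682-1656=23026; balance=271557-23026=248531
20. interest=⌊248531·61/10000⌋=1516; principal=24682-1516=23166; balance=248531-23166=225365
21. interest=⌊225365·61/10000⌋=1374; principal=24682-1374=23308; balance=225365-23308=202057
22. interest=⌊202057·61/10000⌋=1232; principal=24682-1232=23450; balance=202057-23450=178607
23. interest=⌊178607·61/10000⌋=1089; principal=24682-1089=23593; balance=178607-23593=155014
24. interest=⌊155014·61/10000⌋=945; principal=24682-945=23737; balance=155014-23737=131277
25. interest=⌊131277·61/10000⌋=800; principal=24682-800=23882; balance=131277-23882=107395
26. interest=⌊107395·61/10000⌋=655; principal=24682-655=24027; balance=107395-24027=83368
27. interest=⌊83368·61/10000⌋=508; principal=24682-508=24174; balance=83368-24174=59194
28. interest=⌊59194·61/10000⌋=361; principal=24682-361=24321; balance=59194-24321=34873
29. interest=⌊34873·61/10000⌋=212; principal=24682-212=24470; balance=34873-24470=10403
30. interest=⌊10403·61/10000⌋=63; principal=min(24682-63,10403)=10403; balance=10403-10403=0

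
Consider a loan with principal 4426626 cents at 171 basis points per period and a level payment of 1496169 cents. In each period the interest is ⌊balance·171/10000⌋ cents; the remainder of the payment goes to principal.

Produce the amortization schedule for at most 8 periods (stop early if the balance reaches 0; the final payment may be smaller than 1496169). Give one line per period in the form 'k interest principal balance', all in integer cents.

1 75695 1420474 3006152
2 51405 1444764 1561388
3 26699 1469470 91918
4 1571 91918 0

1. interest=⌊4426626·171/10000⌋=75695; principal=1496169-75695=1420474; balance=4426626-1420474=3006152
2. interest=⌊3006152·171/10000⌋=51405; principal=1496169-51405=1444764; balance=3006152-1444764=1561388
3. interest=⌊1561388·171/10000⌋=26699; principal=1496169-26699=1469470; balance=1561388-1469470=91918
4. interest=⌊91918·171/10000⌋=1571; principal=min(1496169-1571,91918)=91918; balance=91918-91918=0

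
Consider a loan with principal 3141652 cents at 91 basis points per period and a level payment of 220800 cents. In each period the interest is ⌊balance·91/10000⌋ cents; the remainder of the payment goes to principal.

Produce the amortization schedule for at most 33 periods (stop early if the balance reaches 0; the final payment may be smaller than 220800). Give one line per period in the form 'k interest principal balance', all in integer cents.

1. interest=⌊3141652·91/10000⌋=28589; principal=220800-28589=192211; balance=3141652-192211=2949441
2. interest=⌊2949441·91/10000⌋=26839; principal=220800-26839=193961; balance=2949441-193961=2755480
3. interest=⌊2755480·91/10000⌋=25074; principal=220800-25074=195726; balance=2755480-195726=2559754
4. interest=⌊2559754·91/10000⌋=23293; principal=220800-23293=197507; balance=2559754-197507=2362247
5. interest=⌊2362247·91/10000⌋=21496; principal=220800-21496=199304; balance=2362247-199304=2162943
6. interest=⌊2162943·91/10000⌋=19682; principal=220800-19682=201118; balance=2162943-201118=1961825
7. interest=⌊1961825·91/10000⌋=17852; principal=220800-17852=202948; balance=1961825-202948=1758877
8. interest=⌊1758877·91/10000⌋=16005; principal=220800-16005=204795; balance=1758877-204795=1554082
9. interest=⌊1554082·91/10000⌋=14142; principal=220800-14142=206658; balance=1554082-206658=1347424
10. interest=⌊1347424·91/10000⌋=12261; principal=220800-12261=208539; balance=1347424-208539=1138885
11. interest=⌊1138885·91/10000⌋=10363; principal=220800-10363=210437; balance=1138885-210437=928448
12. interest=⌊928448·91/10000⌋=8448; principal=220800-8448=212352; balance=928448-212352=716096
13. interest=⌊716096·91/10000⌋=6516; principal=220800-6516=214284; balance=716096-214284=501812
14. interest=⌊501812·91/10000⌋=4566; principal=220800-4566=216234; balance=501812-216234=285578
15. interest=⌊285578·91/10000⌋=2598; principal=220800-2598=218202; balance=285578-218202=67376
16. interest=⌊67376·91/10000⌋=613; principal=min(220800-613,67376)=67376; balance=67376-67376=0

1 28589 192211 2949441
2 26839 193961 2755480
3 25074 195726 2559754
4 23293 197507 2362247
5 21496 199304 2162943
6 19682 201118 1961825
7 17852 202948 1758877
8 16005 204795 1554082
9 14142 206658 1347424
10 12261 208539 1138885
11 10363 210437 928448
12 8448 212352 716096
13 6516 214284 501812
14 4566 216234 285578
15 2598 218202 67376
16 613 67376 0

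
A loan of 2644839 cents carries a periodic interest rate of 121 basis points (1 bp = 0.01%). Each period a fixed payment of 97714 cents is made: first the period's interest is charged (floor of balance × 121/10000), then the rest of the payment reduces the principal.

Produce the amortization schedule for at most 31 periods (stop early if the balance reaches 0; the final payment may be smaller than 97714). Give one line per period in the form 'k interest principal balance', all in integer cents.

1. interest=⌊2644839·121/10000⌋=32002; principal=97714-32002=65712; balance=2644839-65712=2579127
2. interest=⌊2579127·121/10000⌋=31207; principal=97714-31207=66507; balance=2579127-66507=2512620
3. interest=⌊2512620·121/10000⌋=30402; principal=97714-30402=67312; balance=2512620-67312=2445308
4. interest=⌊2445308·121/10000⌋=29588; principal=97714-29588=68126; balance=2445308-68126=2377182
5. interest=⌊2377182·121/10000⌋=28763; principal=97714-28763=68951; balance=2377182-68951=2308231
6. interest=⌊2308231·121/10000⌋=27929; principal=97714-27929=69785; balance=2308231-69785=2238446
7. interest=⌊2238446·121/10000⌋=27085; principal=97714-27085=70629; balance=2238446-70629=2167817
8. interest=⌊2167817·121/10000⌋=26230; principal=97714-26230=71484; balance=2167817-71484=2096333
9. interest=⌊2096333·121/10000⌋=25365; principal=97714-25365=72349; balance=2096333-72349=2023984
10. interest=⌊2023984·121/10000⌋=24490; principal=97714-24490=73224; balance=2023984-73224=1950760
11. interest=⌊1950760·121/10000⌋=23604; principal=97714-23604=74110; balance=1950760-74110=1876650
12. interest=⌊1876650·121/10000⌋=22707; principal=97714-22707=75007; balance=1876650-75007=1801643
13. interest=⌊1801643·121/10000⌋=21799; principal=97714-21799=75915; balance=1801643-75915=1725728
14. interest=⌊1725728·121/10000⌋=20881; principal=97714-20881=76833; balance=1725728-76833=1648895
15. interest=⌊1648895·121/10000⌋=19951; principal=97714-19951=77763; balance=1648895-77763=1571132
16. interest=⌊1571132·121/10000⌋=19010; principal=97714-19010=78704; balance=1571132-78704=1492428
17. interest=⌊1492428·121/10000⌋=18058; principal=97714-18058=79656; balance=1492428-79656=1412772
18. interest=⌊1412772·121/10000⌋=17094; principal=97714-17094=80620; balance=1412772-80620=1332152
19. interest=⌊1332152·121/10000⌋=16119; principal=97714-16119=81595; balance=1332152-81595=1250557
20. interest=⌊1250557·121/10000⌋=15131; principal=97714-15131=82583; balance=1250557-82583=1167974
21. interest=⌊1167974·121/10000⌋=14132; principal=97714-14132=83582; balance=1167974-83582=1084392
22. interest=⌊1084392·121/10000⌋=13121; principal=97714-13121=84593; balance=1084392-84593=999799
23. interest=⌊999799·121/10000⌋=12097; principal=97714-12097=85617; balance=999799-85617=914182
24. interest=⌊914182·121/10000⌋=11061; principal=97714-11061=86653; balance=914182-86653=827529
25. interest=⌊827529·121/10000⌋=10013; principal=97714-10013=87701; balance=827529-87701=739828
26. interest=⌊739828·121/10000⌋=8951; principal=97714-8951=88763; balance=739828-88763=651065
27. interest=⌊651065·121/10000⌋=7877; principal=97714-7877=89837; balance=651065-89837=561228
28. interest=⌊561228·121/10000⌋=6790; principal=97714-6790=90924; balance=561228-90924=470304
29. interest=⌊470304·121/10000⌋=5690; principal=97714-5690=92024; balance=470304-92024=378280
30. interest=⌊378280·121/10000⌋=4577; principal=97714-4577=93137; balance=378280-93137=285143
31. interest=⌊285143·121/10000⌋=3450; principal=97714-3450=94264; balance=285143-94264=190879

1 32002 65712 2579127
2 31207 66507 2512620
3 30402 67312 2445308
4 29588 68126 2377182
5 28763 68951 2308231
6 27929 69785 2238446
7 27085 70629 2167817
8 26230 71484 2096333
9 25365 72349 2023984
10 24490 73224 1950760
11 23604 74110 1876650
12 22707 75007 1801643
13 21799 75915 1725728
14 20881 76833 1648895
15 19951 77763 1571132
16 19010 78704 1492428
17 18058 79656 1412772
18 17094 80620 1332152
19 16119 81595 1250557
20 15131 82583 1167974
21 14132 83582 1084392
22 13121 84593 999799
23 12097 85617 914182
24 11061 86653 827529
25 10013 87701 739828
26 8951 88763 651065
27 7877 89837 561228
28 6790 90924 470304
29 5690 92024 378280
30 4577 93137 285143
31 3450 94264 190879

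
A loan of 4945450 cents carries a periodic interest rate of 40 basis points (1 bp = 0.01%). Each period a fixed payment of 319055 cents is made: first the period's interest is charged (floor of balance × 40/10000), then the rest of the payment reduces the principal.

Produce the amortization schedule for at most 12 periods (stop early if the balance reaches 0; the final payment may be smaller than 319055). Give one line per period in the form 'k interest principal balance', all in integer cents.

1. interest=⌊4945450·40/10000⌋=19781; principal=319055-19781=299274; balance=4945450-299274=4646176
2. interest=⌊4646176·40/10000⌋=18584; principal=319055-18584=300471; balance=4646176-300471=4345705
3. interest=⌊4345705·40/10000⌋=17382; principal=319055-17382=301673; balance=4345705-301673=4044032
4. interest=⌊4044032·40/10000⌋=16176; principal=319055-16176=302879; balance=4044032-302879=3741153
5. interest=⌊3741153·40/10000⌋=14964; principal=319055-14964=304091; balance=3741153-304091=3437062
6. interest=⌊3437062·40/10000⌋=13748; principal=319055-13748=305307; balance=3437062-305307=3131755
7. interest=⌊3131755·40/10000⌋=12527; principal=319055-12527=306528; balance=3131755-306528=2825227
8. interest=⌊2825227·40/10000⌋=11300; principal=319055-11300=307755; balance=2825227-307755=2517472
9. interest=⌊2517472·40/10000⌋=10069; principal=319055-10069=308986; balance=2517472-308986=2208486
10. interest=⌊2208486·40/10000⌋=8833; principal=319055-8833=310222; balance=2208486-310222=1898264
11. interest=⌊1898264·40/10000⌋=7593; principal=319055-7593=311462; balance=1898264-311462=1586802
12. interest=⌊1586802·40/10000⌋=6347; principal=319055-6347=312708; balance=1586802-312708=1274094

1 19781 299274 4646176
2 18584 300471 4345705
3 17382 301673 4044032
4 16176 302879 3741153
5 14964 304091 3437062
6 13748 305307 3131755
7 12527 306528 2825227
8 11300 307755 2517472
9 10069 308986 2208486
10 8833 310222 1898264
11 7593 311462 1586802
12 6347 312708 1274094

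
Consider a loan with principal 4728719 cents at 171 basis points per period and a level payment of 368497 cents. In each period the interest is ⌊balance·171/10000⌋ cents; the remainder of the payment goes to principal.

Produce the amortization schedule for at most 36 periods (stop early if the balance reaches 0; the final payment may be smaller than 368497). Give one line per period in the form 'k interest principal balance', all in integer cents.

1. interest=⌊4728719·171/10000⌋=80861; principal=368497-80861=287636; balance=4728719-287636=4441083
2. interest=⌊4441083·171/10000⌋=75942; principal=368497-75942=292555; balance=4441083-292555=4148528
3. interest=⌊4148528·171/10000⌋=70939; principal=368497-70939=297558; balance=4148528-297558=3850970
4. interest=⌊3850970·171/10000⌋=65851; principal=368497-65851=302646; balance=3850970-302646=3548324
5. interest=⌊3548324·171/10000⌋=60676; principal=368497-60676=307821; balance=3548324-307821=3240503
6. interest=⌊3240503·171/10000⌋=55412; principal=368497-55412=313085; balance=3240503-313085=2927418
7. interest=⌊2927418·171/10000⌋=50058; principal=368497-50058=318439; balance=2927418-318439=2608979
8. interest=⌊2608979·171/10000⌋=44613; principal=368497-44613=323884; balance=2608979-323884=2285095
9. interest=⌊2285095·171/10000⌋=39075; principal=368497-39075=329422; balance=2285095-329422=1955673
10. interest=⌊1955673·171/10000⌋=33442; principal=368497-33442=335055; balance=1955673-335055=1620618
11. interest=⌊1620618·171/10000⌋=27712; principal=368497-27712=340785; balance=1620618-340785=1279833
12. interest=⌊1279833·171/10000⌋=21885; principal=368497-21885=346612; balance=1279833-346612=933221
13. interest=⌊933221·171/10000⌋=15958; principal=368497-15958=352539; balance=933221-352539=580682
14. interest=⌊580682·171/10000⌋=9929; principal=368497-9929=358568; balance=580682-358568=222114
15. interest=⌊222114·171/10000⌋=3798; principal=min(368497-3798,222114)=222114; balance=222114-222114=0

1 80861 287636 4441083
2 75942 292555 4148528
3 70939 297558 3850970
4 65851 302646 3548324
5 60676 307821 3240503
6 55412 313085 2927418
7 50058 318439 2608979
8 44613 323884 2285095
9 39075 329422 1955673
10 33442 335055 1620618
11 27712 340785 1279833
12 21885 346612 933221
13 15958 352539 580682
14 9929 358568 222114
15 3798 222114 0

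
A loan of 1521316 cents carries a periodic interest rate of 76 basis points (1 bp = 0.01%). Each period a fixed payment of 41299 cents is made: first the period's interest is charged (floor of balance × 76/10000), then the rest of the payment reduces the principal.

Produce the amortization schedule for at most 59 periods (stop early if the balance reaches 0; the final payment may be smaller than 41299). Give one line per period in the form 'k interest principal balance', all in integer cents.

1. interest=⌊1521316·76/10000⌋=11562; principal=41299-11562=29737; balance=1521316-29737=1491579
2. interest=⌊1491579·76/10000⌋=11336; principal=41299-11336=29963; balance=1491579-29963=1461616
3. interest=⌊1461616·76/10000⌋=11108; principal=41299-11108=30191; balance=1461616-30191=1431425
4. interest=⌊1431425·76/10000⌋=10878; principal=41299-10878=30421; balance=1431425-30421=1401004
5. interest=⌊1401004·76/10000⌋=10647; principal=41299-10647=30652; balance=1401004-30652=1370352
6. interest=⌊1370352·76/10000⌋=10414; principal=41299-10414=30885; balance=1370352-30885=1339467
7. interest=⌊1339467·76/10000⌋=10179; principal=41299-10179=31120; balance=1339467-31120=1308347
8. interest=⌊1308347·76/10000⌋=9943; principal=41299-9943=31356; balance=1308347-31356=1276991
9. interest=⌊1276991·76/10000⌋=9705; principal=41299-9705=31594; balance=1276991-31594=1245397
10. interest=⌊1245397·76/10000⌋=9465; principal=41299-9465=31834; balance=1245397-31834=1213563
11. interest=⌊1213563·76/10000⌋=9223; principal=41299-9223=32076; balance=1213563-32076=1181487
12. interest=⌊1181487·76/10000⌋=8979; principal=41299-8979=32320; balance=1181487-32320=1149167
13. interest=⌊1149167·76/10000⌋=8733; principal=41299-8733=32566; balance=1149167-32566=1116601
14. interest=⌊1116601·76/10000⌋=8486; principal=41299-8486=32813; balance=1116601-32813=1083788
15. interest=⌊1083788·76/10000⌋=8236; principal=41299-8236=33063; balance=1083788-33063=1050725
16. interest=⌊1050725·76/10000⌋=7985; principal=41299-7985=33314; balance=1050725-33314=1017411
17. interest=⌊1017411·76/10000⌋=7732; principal=41299-7732=33567; balance=1017411-33567=983844
18. interest=⌊983844·76/10000⌋=7477; principal=41299-7477=33822; balance=983844-33822=950022
19. interest=⌊950022·76/10000⌋=7220; principal=41299-7220=34079; balance=950022-34079=915943
20. interest=⌊915943·76/10000⌋=6961; principal=41299-6961=34338; balance=915943-34338=881605
21. interest=⌊881605·76/10000⌋=6700; principal=41299-6700=34599; balance=881605-34599=847006
22. interest=⌊847006·76/10000⌋=6437; principal=41299-6437=34862; balance=847006-34862=812144
23. interest=⌊812144·76/10000⌋=6172; principal=41299-6172=35127; balance=812144-35127=777017
24. interest=⌊777017·76/10000⌋=5905; principal=41299-5905=35394; balance=777017-35394=741623
25. interest=⌊741623·76/10000⌋=5636; principal=41299-5636=35663; balance=741623-35663=705960
26. interest=⌊705960·76/10000⌋=5365; principal=41299-5365=35934; balance=705960-35934=670026
27. interest=⌊670026·76/10000⌋=5092; principal=41299-5092=36207; balance=670026-36207=633819
28. interest=⌊633819·76/10000⌋=4817; principal=41299-4817=36482; balance=633819-36482=597337
29. interest=⌊597337·76/10000⌋=4539; principal=41299-4539=36760; balance=597337-36760=560577
30. interest=⌊560577·76/10000⌋=4260; principal=41299-4260=37039; balance=560577-37039=523538
31. interest=⌊523538·76/10000⌋=3978; principal=41299-3978=37321; balance=523538-37321=486217
32. interest=⌊486217·76/10000⌋=3695; principal=41299-3695=37604; balance=486217-37604=448613
33. interest=⌊448613·76/10000⌋=3409; principal=41299-3409=37890; balance=448613-37890=410723
34. interest=⌊410723·76/10000⌋=3121; principal=41299-3121=38178; balance=410723-38178=372545
35. interest=⌊372545·76/10000⌋=2831; principal=41299-2831=38468; balance=372545-38468=334077
36. interest=⌊334077·76/10000⌋=2538; principal=41299-2538=38761; balance=334077-38761=295316
37. interest=⌊295316·76/10000⌋=2244; principal=41299-2244=39055; balance=295316-39055=256261
38. interest=⌊256261·76/10000⌋=1947; principal=41299-1947=39352; balance=256261-39352=216909
39. interest=⌊216909·76/10000⌋=1648; principal=41299-1648=39651; balance=216909-39651=177258
40. interest=⌊177258·76/10000⌋=1347; principal=41299-1347=39952; balance=177258-39952=137306
41. interest=⌊137306·76/10000⌋=1043; principal=41299-1043=40256; balance=137306-40256=97050
42. interest=⌊97050·76/10000⌋=737; principal=41299-737=40562; balance=97050-40562=56488
43. interest=⌊56488·76/10000⌋=429; principal=41299-429=40870; balance=56488-40870=15618
44. interest=⌊15618·76/10000⌋=118; principal=min(41299-118,15618)=15618; balance=15618-15618=0

1 11562 29737 1491579
2 11336 29963 1461616
3 11108 30191 1431425
4 10878 30421 1401004
5 10647 30652 1370352
6 10414 30885 1339467
7 10179 31120 1308347
8 9943 31356 1276991
9 9705 31594 1245397
10 9465 31834 1213563
11 9223 32076 1181487
12 8979 32320 1149167
13 8733 32566 1116601
14 8486 32813 1083788
15 8236 33063 1050725
16 7985 33314 1017411
17 7732 33567 983844
18 7477 33822 950022
19 7220 34079 915943
20 6961 34338 881605
21 6700 34599 847006
22 6437 34862 812144
23 6172 35127 777017
24 5905 35394 741623
25 5636 35663 705960
26 5365 35934 670026
27 5092 36207 633819
28 4817 36482 597337
29 4539 36760 560577
30 4260 37039 523538
31 3978 37321 486217
32 3695 37604 448613
33 3409 37890 410723
34 3121 38178 372545
35 2831 38468 334077
36 2538 38761 295316
37 2244 39055 256261
38 1947 39352 216909
39 1648 39651 177258
40 1347 39952 137306
41 1043 40256 97050
42 737 40562 56488
43 429 40870 15618
44 118 15618 0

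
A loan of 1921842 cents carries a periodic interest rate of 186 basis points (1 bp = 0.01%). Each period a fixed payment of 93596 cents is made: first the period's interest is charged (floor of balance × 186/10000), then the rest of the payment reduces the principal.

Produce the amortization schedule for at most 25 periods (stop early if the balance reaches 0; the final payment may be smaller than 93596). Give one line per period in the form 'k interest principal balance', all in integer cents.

1. interest=⌊1921842·186/10000⌋=35746; principal=93596-35746=57850; balance=1921842-57850=1863992
2. interest=⌊1863992·186/10000⌋=34670; principal=93596-34670=58926; balance=1863992-58926=1805066
3. interest=⌊1805066·186/10000⌋=33574; principal=93596-33574=60022; balance=1805066-60022=1745044
4. interest=⌊1745044·186/10000⌋=32457; principal=93596-32457=61139; balance=1745044-61139=1683905
5. interest=⌊1683905·186/10000⌋=31320; principal=93596-31320=62276; balance=1683905-62276=1621629
6. interest=⌊1621629·186/10000⌋=30162; principal=93596-30162=63434; balance=1621629-63434=1558195
7. interest=⌊1558195·186/10000⌋=28982; principal=93596-28982=64614; balance=1558195-64614=1493581
8. interest=⌊1493581·186/10000⌋=27780; principal=93596-27780=65816; balance=1493581-65816=1427765
9. interest=⌊1427765·186/10000⌋=26556; principal=93596-26556=67040; balance=1427765-67040=1360725
10. interest=⌊1360725·186/10000⌋=25309; principal=93596-25309=68287; balance=1360725-68287=1292438
11. interest=⌊1292438·186/10000⌋=24039; principal=93596-24039=69557; balance=1292438-69557=1222881
12. interest=⌊1222881·186/10000⌋=22745; principal=93596-22745=70851; balance=1222881-70851=1152030
13. interest=⌊1152030·186/10000⌋=21427; principal=93596-21427=72169; balance=1152030-72169=1079861
14. interest=⌊1079861·186/10000⌋=20085; principal=93596-20085=73511; balance=1079861-73511=1006350
15. interest=⌊1006350·186/10000⌋=18718; principal=93596-18718=74878; balance=1006350-74878=931472
16. interest=⌊931472·186/10000⌋=17325; principal=93596-17325=76271; balance=931472-76271=855201
17. interest=⌊855201·186/10000⌋=15906; principal=93596-15906=77690; balance=855201-77690=777511
18. interest=⌊777511·186/10000⌋=14461; principal=93596-14461=79135; balance=777511-79135=698376
19. interest=⌊698376·186/10000⌋=12989; principal=93596-12989=80607; balance=698376-80607=617769
20. interest=⌊617769·186/10000⌋=11490; principal=93596-11490=82106; balance=617769-82106=535663
21. interest=⌊535663·186/10000⌋=9963; principal=93596-9963=83633; balance=535663-83633=452030
22. interest=⌊452030·186/10000⌋=8407; principal=93596-8407=85189; balance=452030-85189=366841
23. interest=⌊366841·186/10000⌋=6823; principal=93596-6823=86773; balance=366841-86773=280068
24. interest=⌊280068·186/10000⌋=5209; principal=93596-5209=88387; balance=280068-88387=191681
25. interest=⌊191681·186/10000⌋=3565; principal=93596-3565=90031; balance=191681-90031=101650

1 35746 57850 1863992
2 34670 58926 1805066
3 33574 60022 1745044
4 32457 61139 1683905
5 31320 62276 1621629
6 30162 63434 1558195
7 28982 64614 1493581
8 27780 65816 1427765
9 26556 67040 1360725
10 25309 68287 1292438
11 24039 69557 1222881
12 22745 70851 1152030
13 21427 72169 1079861
14 20085 73511 1006350
15 18718 74878 931472
16 17325 76271 855201
17 15906 77690 777511
18 14461 79135 698376
19 12989 80607 617769
20 11490 82106 535663
21 9963 83633 452030
22 8407 85189 366841
23 6823 86773 280068
24 5209 88387 191681
25 3565 90031 101650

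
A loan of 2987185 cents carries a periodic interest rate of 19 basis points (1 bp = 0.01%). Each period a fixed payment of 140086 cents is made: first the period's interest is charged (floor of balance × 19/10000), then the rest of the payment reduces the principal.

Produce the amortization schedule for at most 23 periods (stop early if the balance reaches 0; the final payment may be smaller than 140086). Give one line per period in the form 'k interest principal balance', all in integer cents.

1 5675 134411 2852774
2 5420 134666 2718108
3 5164 134922 2583186
4 4908 135178 2448008
5 4651 135435 2312573
6 4393 135693 2176880
7 4136 135950 2040930
8 3877 136209 1904721
9 3618 136468 1768253
10 3359 136727 1631526
11 3099 136987 1494539
12 2839 137247 1357292
13 2578 137508 1219784
14 2317 137769 1082015
15 2055 138031 943984
16 1793 138293 805691
17 1530 138556 667135
18 1267 138819 528316
19 1003 139083 389233
20 739 139347 249886
21 474 139612 110274
22 209 110274 0

1. interest=⌊2987185·19/10000⌋=5675; principal=140086-5675=134411; balance=2987185-134411=2852774
2. interest=⌊2852774·19/10000⌋=5420; principal=140086-5420=134666; balance=2852774-134666=2718108
3. interest=⌊2718108·19/10000⌋=5164; principal=140086-5164=134922; balance=2718108-134922=2583186
4. interest=⌊2583186·19/10000⌋=4908; principal=140086-4908=135178; balance=2583186-135178=2448008
5. interest=⌊2448008·19/10000⌋=4651; principal=140086-4651=135435; balance=2448008-135435=2312573
6. interest=⌊2312573·19/10000⌋=4393; principal=140086-4393=135693; balance=2312573-135693=2176880
7. interest=⌊2176880·19/10000⌋=4136; principal=140086-4136=135950; balance=2176880-135950=2040930
8. interest=⌊2040930·19/10000⌋=3877; principal=140086-3877=136209; balance=2040930-136209=1904721
9. interest=⌊1904721·19/10000⌋=3618; principal=140086-3618=136468; balance=1904721-136468=1768253
10. interest=⌊1768253·19/10000⌋=3359; principal=140086-3359=136727; balance=1768253-136727=1631526
11. interest=⌊1631526·19/10000⌋=3099; principal=140086-3099=136987; balance=1631526-136987=1494539
12. interest=⌊1494539·19/10000⌋=2839; principal=140086-2839=137247; balance=1494539-137247=1357292
13. interest=⌊1357292·19/10000⌋=2578; principal=140086-2578=137508; balance=1357292-137508=1219784
14. interest=⌊1219784·19/10000⌋=2317; principal=140086-2317=137769; balance=1219784-137769=1082015
15. interest=⌊1082015·19/10000⌋=2055; principal=140086-2055=138031; balance=1082015-138031=943984
16. interest=⌊943984·19/10000⌋=1793; principal=140086-1793=138293; balance=943984-138293=805691
17. interest=⌊805691·19/10000⌋=1530; principal=140086-1530=138556; balance=805691-138556=667135
18. interest=⌊667135·19/10000⌋=1267; principal=140086-1267=138819; balance=667135-138819=528316
19. interest=⌊528316·19/10000⌋=1003; principal=140086-1003=139083; balance=528316-139083=389233
20. interest=⌊389233·19/10000⌋=739; principal=140086-739=139347; balance=389233-139347=249886
21. interest=⌊249886·19/10000⌋=474; principal=140086-474=139612; balance=249886-139612=110274
22. interest=⌊110274·19/10000⌋=209; principal=min(140086-209,110274)=110274; balance=110274-110274=0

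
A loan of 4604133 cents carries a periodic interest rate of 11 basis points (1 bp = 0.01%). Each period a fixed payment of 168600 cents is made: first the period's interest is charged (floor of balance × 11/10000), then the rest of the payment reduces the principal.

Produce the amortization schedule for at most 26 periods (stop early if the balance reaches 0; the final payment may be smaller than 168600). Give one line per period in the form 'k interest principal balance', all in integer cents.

1. interest=⌊4604133·11/10000⌋=5064; principal=168600-5064=163536; balance=4604133-163536=4440597
2. interest=⌊4440597·11/10000⌋=4884; principal=168600-4884=163716; balance=4440597-163716=4276881
3. interest=⌊4276881·11/10000⌋=4704; principal=168600-4704=163896; balance=4276881-163896=4112985
4. interest=⌊4112985·11/10000⌋=4524; principal=168600-4524=164076; balance=4112985-164076=3948909
5. interest=⌊3948909·11/10000⌋=4343; principal=168600-4343=164257; balance=3948909-164257=3784652
6. interest=⌊3784652·11/10000⌋=4163; principal=168600-4163=164437; balance=3784652-164437=3620215
7. interest=⌊3620215·11/10000⌋=3982; principal=168600-3982=164618; balance=3620215-164618=3455597
8. interest=⌊3455597·11/10000⌋=3801; principal=168600-3801=164799; balance=3455597-164799=3290798
9. interest=⌊3290798·11/10000⌋=3619; principal=168600-3619=164981; balance=3290798-164981=3125817
10. interest=⌊3125817·11/10000⌋=3438; principal=168600-3438=165162; balance=3125817-165162=2960655
11. interest=⌊2960655·11/10000⌋=3256; principal=168600-3256=165344; balance=2960655-165344=2795311
12. interest=⌊2795311·11/10000⌋=3074; principal=168600-3074=165526; balance=2795311-165526=2629785
13. interest=⌊2629785·11/10000⌋=2892; principal=168600-2892=165708; balance=2629785-165708=2464077
14. interest=⌊2464077·11/10000⌋=2710; principal=168600-2710=165890; balance=2464077-165890=2298187
15. interest=⌊2298187·11/10000⌋=2528; principal=168600-2528=166072; balance=2298187-166072=2132115
16. interest=⌊2132115·11/10000⌋=2345; principal=168600-2345=166255; balance=2132115-166255=1965860
17. interest=⌊1965860·11/10000⌋=2162; principal=168600-2162=166438; balance=1965860-166438=1799422
18. interest=⌊1799422·11/10000⌋=1979; principal=168600-1979=166621; balance=1799422-166621=1632801
19. interest=⌊1632801·11/10000⌋=1796; principal=168600-1796=166804; balance=1632801-166804=1465997
20. interest=⌊1465997·11/10000⌋=1612; principal=168600-1612=166988; balance=1465997-166988=1299009
21. interest=⌊1299009·11/10000⌋=1428; principal=168600-1428=167172; balance=1299009-167172=1131837
22. interest=⌊1131837·11/10000⌋=1245; principal=168600-1245=167355; balance=1131837-167355=964482
23. interest=⌊964482·11/10000⌋=1060; principal=168600-1060=167540; balance=964482-167540=796942
24. interest=⌊796942·11/10000⌋=876; principal=168600-876=167724; balance=796942-167724=629218
25. interest=⌊629218·11/10000⌋=692; principal=168600-692=167908; balance=629218-167908=461310
26. interest=⌊461310·11/10000⌋=507; principal=168600-507=168093; balance=461310-168093=293217

1 5064 163536 4440597
2 4884 163716 4276881
3 4704 163896 4112985
4 4524 164076 3948909
5 4343 164257 3784652
6 4163 164437 3620215
7 3982 164618 3455597
8 3801 164799 3290798
9 3619 164981 3125817
10 3438 165162 2960655
11 3256 165344 2795311
12 3074 165526 2629785
13 2892 165708 2464077
14 2710 165890 2298187
15 2528 166072 2132115
16 2345 166255 1965860
17 2162 166438 1799422
18 1979 166621 1632801
19 1796 166804 1465997
20 1612 166988 1299009
21 1428 167172 1131837
22 1245 167355 964482
23 1060 167540 796942
24 876 167724 629218
25 692 167908 461310
26 507 168093 293217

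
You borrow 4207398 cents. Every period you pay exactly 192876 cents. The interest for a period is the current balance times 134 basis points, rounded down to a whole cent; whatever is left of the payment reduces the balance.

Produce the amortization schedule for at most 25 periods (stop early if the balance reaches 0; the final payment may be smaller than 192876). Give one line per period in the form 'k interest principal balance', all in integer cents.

1 56379 136497 4070901
2 54550 138326 3932575
3 52696 140180 3792395
4 50818 142058 3650337
5 48914 143962 3506375
6 46985 145891 3360484
7 45030 147846 3212638
8 43049 149827 3062811
9 41041 151835 2910976
10 39007 153869 2757107
11 36945 155931 2601176
12 34855 158021 2443155
13 32738 160138 2283017
14 30592 162284 2120733
15 28417 164459 1956274
16 26214 166662 1789612
17 23980 168896 1620716
18 21717 171159 1449557
19 19424 173452 1276105
20 17099 175777 1100328
21 14744 178132 922196
22 12357 180519 741677
23 9938 182938 558739
24 7487 185389 373350
25 5002 187874 185476

1. interest=⌊4207398·134/10000⌋=56379; principal=192876-56379=136497; balance=4207398-136497=4070901
2. interest=⌊4070901·134/10000⌋=54550; principal=192876-54550=138326; balance=4070901-138326=3932575
3. interest=⌊3932575·134/10000⌋=52696; principal=192876-52696=140180; balance=3932575-140180=3792395
4. interest=⌊3792395·134/10000⌋=50818; principal=192876-50818=142058; balance=3792395-142058=3650337
5. interest=⌊3650337·134/10000⌋=48914; principal=192876-48914=143962; balance=3650337-143962=3506375
6. interest=⌊3506375·134/10000⌋=46985; principal=192876-46985=145891; balance=3506375-145891=3360484
7. interest=⌊3360484·134/10000⌋=45030; principal=192876-45030=147846; balance=3360484-147846=3212638
8. interest=⌊3212638·134/10000⌋=43049; principal=192876-43049=149827; balance=3212638-149827=3062811
9. interest=⌊3062811·134/10000⌋=41041; principal=192876-41041=151835; balance=3062811-151835=2910976
10. interest=⌊2910976·134/10000⌋=39007; principal=192876-39007=153869; balance=2910976-153869=2757107
11. interest=⌊2757107·134/10000⌋=36945; principal=192876-36945=155931; balance=2757107-155931=2601176
12. interest=⌊2601176·134/10000⌋=34855; principal=192876-34855=158021; balance=2601176-158021=2443155
13. interest=⌊2443155·134/10000⌋=32738; principal=192876-32738=160138; balance=2443155-160138=2283017
14. interest=⌊2283017·134/10000⌋=30592; principal=192876-30592=162284; balance=2283017-162284=2120733
15. interest=⌊2120733·134/10000⌋=28417; principal=192876-28417=164459; balance=2120733-164459=1956274
16. interest=⌊1956274·134/10000⌋=26214; principal=192876-26214=166662; balance=1956274-166662=1789612
17. interest=⌊1789612·134/10000⌋=23980; principal=192876-23980=168896; balance=1789612-168896=1620716
18. interest=⌊1620716·134/10000⌋=21717; principal=192876-21717=171159; balance=1620716-171159=1449557
19. interest=⌊1449557·134/10000⌋=19424; principal=192876-19424=173452; balance=1449557-173452=1276105
20. interest=⌊1276105·134/10000⌋=17099; principal=192876-17099=175777; balance=1276105-175777=1100328
21. interest=⌊1100328·134/10000⌋=14744; principal=192876-14744=178132; balance=1100328-178132=922196
22. interest=⌊922196·134/10000⌋=12357; principal=192876-12357=180519; balance=922196-180519=741677
23. interest=⌊741677·134/10000⌋=9938; principal=192876-9938=182938; balance=741677-182938=558739
24. interest=⌊558739·134/10000⌋=7487; principal=192876-7487=185389; balance=558739-185389=373350
25. interest=⌊373350·134/10000⌋=5002; principal=192876-5002=187874; balance=373350-187874=185476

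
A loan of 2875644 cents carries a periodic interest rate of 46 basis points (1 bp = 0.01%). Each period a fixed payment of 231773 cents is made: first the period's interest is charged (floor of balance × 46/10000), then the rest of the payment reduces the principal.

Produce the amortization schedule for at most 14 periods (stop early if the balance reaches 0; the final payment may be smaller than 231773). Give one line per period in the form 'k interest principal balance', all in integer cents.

1 13227 218546 2657098
2 12222 219551 2437547
3 11212 220561 2216986
4 10198 221575 1995411
5 9178 222595 1772816
6 8154 223619 1549197
7 7126 224647 1324550
8 6092 225681 1098869
9 5054 226719 872150
10 4011 227762 644388
11 2964 228809 415579
12 1911 229862 185717
13 854 185717 0

1. interest=⌊2875644·46/10000⌋=13227; principal=231773-13227=218546; balance=2875644-218546=2657098
2. interest=⌊2657098·46/10000⌋=12222; principal=231773-12222=219551; balance=2657098-219551=2437547
3. interest=⌊2437547·46/10000⌋=11212; principal=231773-11212=220561; balance=2437547-220561=2216986
4. interest=⌊2216986·46/10000⌋=10198; principal=231773-10198=221575; balance=2216986-221575=1995411
5. interest=⌊1995411·46/10000⌋=9178; principal=231773-9178=222595; balance=1995411-222595=1772816
6. interest=⌊1772816·46/10000⌋=8154; principal=231773-8154=223619; balance=1772816-223619=1549197
7. interest=⌊1549197·46/10000⌋=7126; principal=231773-7126=224647; balance=1549197-224647=1324550
8. interest=⌊1324550·46/10000⌋=6092; principal=231773-6092=225681; balance=1324550-225681=1098869
9. interest=⌊1098869·46/10000⌋=5054; principal=231773-5054=226719; balance=1098869-226719=872150
10. interest=⌊872150·46/10000⌋=4011; principal=231773-4011=227762; balance=872150-227762=644388
11. interest=⌊644388·46/10000⌋=2964; principal=231773-2964=228809; balance=644388-228809=415579
12. interest=⌊415579·46/10000⌋=1911; principal=231773-1911=229862; balance=415579-229862=185717
13. interest=⌊185717·46/10000⌋=854; principal=min(231773-854,185717)=185717; balance=185717-185717=0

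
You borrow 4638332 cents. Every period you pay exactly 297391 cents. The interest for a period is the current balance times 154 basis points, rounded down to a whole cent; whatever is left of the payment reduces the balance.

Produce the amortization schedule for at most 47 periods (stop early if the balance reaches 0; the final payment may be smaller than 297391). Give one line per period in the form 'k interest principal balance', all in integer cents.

1 71430 225961 4412371
2 67950 229441 4182930
3 64417 232974 3949956
4 60829 236562 3713394
5 57186 240205 3473189
6 53487 243904 3229285
7 49730 247661 2981624
8 45917 251474 2730150
9 42044 255347 2474803
10 38111 259280 2215523
11 34119 263272 1952251
12 30064 267327 1684924
13 25947 271444 1413480
14 21767 275624 1137856
15 17522 279869 857987
16 13212 284179 573808
17 8836 288555 285253
18 4392 285253 0

1. interest=⌊4638332·154/10000⌋=71430; principal=297391-71430=225961; balance=4638332-225961=4412371
2. interest=⌊4412371·154/10000⌋=67950; principal=297391-67950=229441; balance=4412371-229441=4182930
3. interest=⌊4182930·154/10000⌋=64417; principal=297391-64417=232974; balance=4182930-232974=3949956
4. interest=⌊3949956·154/10000⌋=60829; principal=297391-60829=236562; balance=3949956-236562=3713394
5. interest=⌊3713394·154/10000⌋=57186; principal=297391-57186=240205; balance=3713394-240205=3473189
6. interest=⌊3473189·154/10000⌋=53487; principal=297391-53487=243904; balance=3473189-243904=3229285
7. interest=⌊3229285·154/10000⌋=49730; principal=297391-49730=247661; balance=3229285-247661=2981624
8. interest=⌊2981624·154/10000⌋=45917; principal=297391-45917=251474; balance=2981624-251474=2730150
9. interest=⌊2730150·154/10000⌋=42044; principal=297391-42044=255347; balance=2730150-255347=2474803
10. interest=⌊2474803·154/10000⌋=38111; principal=297391-38111=259280; balance=2474803-259280=2215523
11. interest=⌊2215523·154/10000⌋=34119; principal=297391-34119=263272; balance=2215523-263272=1952251
12. interest=⌊1952251·154/10000⌋=30064; principal=297391-30064=267327; balance=1952251-267327=1684924
13. interest=⌊1684924·154/10000⌋=25947; principal=297391-25947=271444; balance=1684924-271444=1413480
14. interest=⌊1413480·154/10000⌋=21767; principal=297391-21767=275624; balance=1413480-275624=1137856
15. interest=⌊1137856·154/10000⌋=17522; principal=297391-17522=279869; balance=1137856-279869=857987
16. interest=⌊857987·154/10000⌋=13212; principal=297391-13212=284179; balance=857987-284179=573808
17. interest=⌊573808·154/10000⌋=8836; principal=297391-8836=288555; balance=573808-288555=285253
18. interest=⌊285253·154/10000⌋=4392; principal=min(297391-4392,285253)=285253; balance=285253-285253=0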